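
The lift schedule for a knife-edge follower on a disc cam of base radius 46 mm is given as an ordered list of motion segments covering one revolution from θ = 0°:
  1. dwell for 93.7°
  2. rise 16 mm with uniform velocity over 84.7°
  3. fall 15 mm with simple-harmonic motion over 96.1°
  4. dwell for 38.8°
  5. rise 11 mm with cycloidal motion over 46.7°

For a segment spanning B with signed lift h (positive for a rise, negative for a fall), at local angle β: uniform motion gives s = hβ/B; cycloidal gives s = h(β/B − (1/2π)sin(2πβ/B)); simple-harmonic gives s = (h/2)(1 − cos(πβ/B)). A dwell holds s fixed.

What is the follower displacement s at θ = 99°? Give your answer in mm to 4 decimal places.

seg 1 [0°–93.7°] dwell: s stays 0.0000
seg 2 [93.7°–178.4°] uniform, h=16: θ=99° here. β=5.3, B=84.7. 16·5.3/84.7 = 1.0012 → s = 1.0012

1.0012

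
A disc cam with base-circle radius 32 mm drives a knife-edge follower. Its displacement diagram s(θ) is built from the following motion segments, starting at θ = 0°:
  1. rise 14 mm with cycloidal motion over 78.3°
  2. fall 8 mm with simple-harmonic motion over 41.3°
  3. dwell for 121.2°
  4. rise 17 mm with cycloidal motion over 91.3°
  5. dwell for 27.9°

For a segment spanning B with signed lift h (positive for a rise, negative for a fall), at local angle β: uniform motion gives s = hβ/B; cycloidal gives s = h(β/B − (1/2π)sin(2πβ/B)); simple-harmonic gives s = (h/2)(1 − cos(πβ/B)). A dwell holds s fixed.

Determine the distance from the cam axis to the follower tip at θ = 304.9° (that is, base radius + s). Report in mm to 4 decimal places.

seg 1 [0°–78.3°] cycloidal, h=14: full span → s += 14 → s = 14.0000
seg 2 [78.3°–119.6°] simple-harmonic, h=-8: full span → s += -8 → s = 6.0000
seg 3 [119.6°–240.8°] dwell: s stays 6.0000
seg 4 [240.8°–332.1°] cycloidal, h=17: θ=304.9° here. β=64.1, B=91.3. 17·(0.7021 − sin(2π·0.7021)/(2π)) = 14.5193 → s = 20.5193
radial distance = base radius + s = 32 + 20.5193 = 52.5193

52.5193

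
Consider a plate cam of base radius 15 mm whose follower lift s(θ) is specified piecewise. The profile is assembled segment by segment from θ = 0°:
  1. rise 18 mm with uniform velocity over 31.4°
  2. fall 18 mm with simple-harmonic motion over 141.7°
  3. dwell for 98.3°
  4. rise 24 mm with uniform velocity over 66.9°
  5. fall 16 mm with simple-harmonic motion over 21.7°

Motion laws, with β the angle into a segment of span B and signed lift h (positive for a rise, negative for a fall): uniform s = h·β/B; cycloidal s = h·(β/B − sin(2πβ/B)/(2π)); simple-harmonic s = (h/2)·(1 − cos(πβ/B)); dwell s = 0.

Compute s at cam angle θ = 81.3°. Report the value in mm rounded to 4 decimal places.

seg 1 [0°–31.4°] uniform, h=18: full span → s += 18 → s = 18.0000
seg 2 [31.4°–173.1°] simple-harmonic, h=-18: θ=81.3° here. β=49.9, B=141.7. -18/2·(1 − cos(π·0.3522)) = -4.9684 → s = 13.0316

13.0316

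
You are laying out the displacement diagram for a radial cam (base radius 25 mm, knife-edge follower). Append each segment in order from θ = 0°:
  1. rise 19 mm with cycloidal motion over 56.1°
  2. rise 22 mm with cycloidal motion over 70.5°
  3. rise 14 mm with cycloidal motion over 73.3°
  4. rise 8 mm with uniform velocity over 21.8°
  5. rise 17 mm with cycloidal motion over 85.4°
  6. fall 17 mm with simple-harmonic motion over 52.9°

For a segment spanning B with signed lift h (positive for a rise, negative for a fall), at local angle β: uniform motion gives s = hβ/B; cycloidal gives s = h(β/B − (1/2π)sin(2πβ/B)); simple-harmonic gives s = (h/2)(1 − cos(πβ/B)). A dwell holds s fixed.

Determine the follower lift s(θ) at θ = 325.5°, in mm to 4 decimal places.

seg 1 [0°–56.1°] cycloidal, h=19: full span → s += 19 → s = 19.0000
seg 2 [56.1°–126.6°] cycloidal, h=22: full span → s += 22 → s = 41.0000
seg 3 [126.6°–199.9°] cycloidal, h=14: full span → s += 14 → s = 55.0000
seg 4 [199.9°–221.7°] uniform, h=8: full span → s += 8 → s = 63.0000
seg 5 [221.7°–307.1°] cycloidal, h=17: full span → s += 17 → s = 80.0000
seg 6 [307.1°–360°] simple-harmonic, h=-17: θ=325.5° here. β=18.4, B=52.9. -17/2·(1 − cos(π·0.3478)) = -4.5894 → s = 75.4106

75.4106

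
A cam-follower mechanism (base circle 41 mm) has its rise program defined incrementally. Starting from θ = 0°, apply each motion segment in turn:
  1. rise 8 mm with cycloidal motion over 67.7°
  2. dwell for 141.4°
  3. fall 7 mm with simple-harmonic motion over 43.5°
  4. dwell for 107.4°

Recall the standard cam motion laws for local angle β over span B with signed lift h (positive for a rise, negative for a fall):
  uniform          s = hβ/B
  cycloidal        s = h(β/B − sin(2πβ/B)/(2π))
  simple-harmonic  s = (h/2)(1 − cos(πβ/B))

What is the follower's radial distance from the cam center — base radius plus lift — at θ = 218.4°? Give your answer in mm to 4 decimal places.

seg 1 [0°–67.7°] cycloidal, h=8: full span → s += 8 → s = 8.0000
seg 2 [67.7°–209.1°] dwell: s stays 8.0000
seg 3 [209.1°–252.6°] simple-harmonic, h=-7: θ=218.4° here. β=9.3, B=43.5. -7/2·(1 − cos(π·0.2138)) = -0.7602 → s = 7.2398
radial distance = base radius + s = 41 + 7.2398 = 48.2398

48.2398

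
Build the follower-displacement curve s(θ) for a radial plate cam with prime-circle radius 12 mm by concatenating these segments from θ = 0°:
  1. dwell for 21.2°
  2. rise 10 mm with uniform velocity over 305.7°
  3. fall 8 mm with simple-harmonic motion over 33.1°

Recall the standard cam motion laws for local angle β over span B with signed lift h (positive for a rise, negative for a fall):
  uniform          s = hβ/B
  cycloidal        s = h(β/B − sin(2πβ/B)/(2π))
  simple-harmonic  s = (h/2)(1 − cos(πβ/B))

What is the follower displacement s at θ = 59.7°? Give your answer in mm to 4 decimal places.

seg 1 [0°–21.2°] dwell: s stays 0.0000
seg 2 [21.2°–326.9°] uniform, h=10: θ=59.7° here. β=38.5, B=305.7. 10·38.5/305.7 = 1.2594 → s = 1.2594

1.2594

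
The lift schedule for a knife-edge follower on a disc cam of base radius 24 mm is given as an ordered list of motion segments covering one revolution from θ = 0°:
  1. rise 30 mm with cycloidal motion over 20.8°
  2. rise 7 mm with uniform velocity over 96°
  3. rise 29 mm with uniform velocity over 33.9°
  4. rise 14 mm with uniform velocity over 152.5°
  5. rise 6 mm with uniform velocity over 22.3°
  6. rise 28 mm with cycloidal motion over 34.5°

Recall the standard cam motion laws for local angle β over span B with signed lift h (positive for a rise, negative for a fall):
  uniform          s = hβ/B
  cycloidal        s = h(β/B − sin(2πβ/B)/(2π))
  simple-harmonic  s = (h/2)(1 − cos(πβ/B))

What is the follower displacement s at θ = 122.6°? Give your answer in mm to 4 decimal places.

seg 1 [0°–20.8°] cycloidal, h=30: full span → s += 30 → s = 30.0000
seg 2 [20.8°–116.8°] uniform, h=7: full span → s += 7 → s = 37.0000
seg 3 [116.8°–150.7°] uniform, h=29: θ=122.6° here. β=5.8, B=33.9. 29·5.8/33.9 = 4.9617 → s = 41.9617

41.9617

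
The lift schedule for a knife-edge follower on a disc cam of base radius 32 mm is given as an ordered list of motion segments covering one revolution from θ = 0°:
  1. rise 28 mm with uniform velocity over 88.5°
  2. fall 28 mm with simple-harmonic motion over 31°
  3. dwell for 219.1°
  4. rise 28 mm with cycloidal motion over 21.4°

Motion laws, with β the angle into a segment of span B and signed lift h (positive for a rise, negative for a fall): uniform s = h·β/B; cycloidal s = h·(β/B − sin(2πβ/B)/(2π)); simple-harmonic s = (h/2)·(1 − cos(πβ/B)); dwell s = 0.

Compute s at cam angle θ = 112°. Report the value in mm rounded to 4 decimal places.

seg 1 [0°–88.5°] uniform, h=28: full span → s += 28 → s = 28.0000
seg 2 [88.5°–119.5°] simple-harmonic, h=-28: θ=112° here. β=23.5, B=31. -28/2·(1 − cos(π·0.7581)) = -24.1471 → s = 3.8529

3.8529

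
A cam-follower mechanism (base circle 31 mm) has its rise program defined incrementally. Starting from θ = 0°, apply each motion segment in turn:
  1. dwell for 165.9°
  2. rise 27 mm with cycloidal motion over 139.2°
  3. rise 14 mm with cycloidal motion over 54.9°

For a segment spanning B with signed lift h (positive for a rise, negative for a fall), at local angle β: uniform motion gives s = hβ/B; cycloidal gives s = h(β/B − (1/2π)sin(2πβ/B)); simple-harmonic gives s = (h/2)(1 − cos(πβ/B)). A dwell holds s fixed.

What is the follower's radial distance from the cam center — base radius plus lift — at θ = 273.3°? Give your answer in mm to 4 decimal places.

seg 1 [0°–165.9°] dwell: s stays 0.0000
seg 2 [165.9°–305.1°] cycloidal, h=27: θ=273.3° here. β=107.4, B=139.2. 27·(0.7716 − sin(2π·0.7716)/(2π)) = 25.0897 → s = 25.0897
radial distance = base radius + s = 31 + 25.0897 = 56.0897

56.0897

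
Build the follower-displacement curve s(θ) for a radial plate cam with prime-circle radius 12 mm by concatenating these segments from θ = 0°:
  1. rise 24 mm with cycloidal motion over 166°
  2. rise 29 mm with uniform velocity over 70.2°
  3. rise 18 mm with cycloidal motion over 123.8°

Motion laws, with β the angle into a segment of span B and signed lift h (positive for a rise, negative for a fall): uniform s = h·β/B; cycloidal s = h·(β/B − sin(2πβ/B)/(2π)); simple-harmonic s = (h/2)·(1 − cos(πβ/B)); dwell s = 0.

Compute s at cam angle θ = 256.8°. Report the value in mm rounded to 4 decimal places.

seg 1 [0°–166°] cycloidal, h=24: full span → s += 24 → s = 24.0000
seg 2 [166°–236.2°] uniform, h=29: full span → s += 29 → s = 53.0000
seg 3 [236.2°–360°] cycloidal, h=18: θ=256.8° here. β=20.6, B=123.8. 18·(0.1664 − sin(2π·0.1664)/(2π)) = 0.5166 → s = 53.5166

53.5166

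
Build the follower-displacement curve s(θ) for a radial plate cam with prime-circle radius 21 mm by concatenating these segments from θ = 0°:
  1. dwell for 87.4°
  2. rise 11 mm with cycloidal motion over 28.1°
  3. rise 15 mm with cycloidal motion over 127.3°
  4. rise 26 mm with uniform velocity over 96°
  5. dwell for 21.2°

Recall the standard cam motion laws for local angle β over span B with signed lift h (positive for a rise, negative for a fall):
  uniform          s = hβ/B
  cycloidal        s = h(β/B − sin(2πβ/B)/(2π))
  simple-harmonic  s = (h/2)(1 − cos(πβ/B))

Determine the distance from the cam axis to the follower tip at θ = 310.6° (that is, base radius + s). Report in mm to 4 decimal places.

seg 1 [0°–87.4°] dwell: s stays 0.0000
seg 2 [87.4°–115.5°] cycloidal, h=11: full span → s += 11 → s = 11.0000
seg 3 [115.5°–242.8°] cycloidal, h=15: full span → s += 15 → s = 26.0000
seg 4 [242.8°–338.8°] uniform, h=26: θ=310.6° here. β=67.8, B=96. 26·67.8/96 = 18.3625 → s = 44.3625
radial distance = base radius + s = 21 + 44.3625 = 65.3625

65.3625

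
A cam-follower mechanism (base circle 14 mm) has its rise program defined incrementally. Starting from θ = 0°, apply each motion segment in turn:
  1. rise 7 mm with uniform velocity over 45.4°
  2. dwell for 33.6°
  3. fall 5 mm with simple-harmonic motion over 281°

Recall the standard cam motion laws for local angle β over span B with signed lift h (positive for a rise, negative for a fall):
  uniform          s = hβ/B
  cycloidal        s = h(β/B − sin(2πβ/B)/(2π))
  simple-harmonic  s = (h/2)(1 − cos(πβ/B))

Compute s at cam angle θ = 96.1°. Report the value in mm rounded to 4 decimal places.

seg 1 [0°–45.4°] uniform, h=7: full span → s += 7 → s = 7.0000
seg 2 [45.4°–79°] dwell: s stays 7.0000
seg 3 [79°–360°] simple-harmonic, h=-5: θ=96.1° here. β=17.1, B=281. -5/2·(1 − cos(π·0.0609)) = -0.0455 → s = 6.9545

6.9545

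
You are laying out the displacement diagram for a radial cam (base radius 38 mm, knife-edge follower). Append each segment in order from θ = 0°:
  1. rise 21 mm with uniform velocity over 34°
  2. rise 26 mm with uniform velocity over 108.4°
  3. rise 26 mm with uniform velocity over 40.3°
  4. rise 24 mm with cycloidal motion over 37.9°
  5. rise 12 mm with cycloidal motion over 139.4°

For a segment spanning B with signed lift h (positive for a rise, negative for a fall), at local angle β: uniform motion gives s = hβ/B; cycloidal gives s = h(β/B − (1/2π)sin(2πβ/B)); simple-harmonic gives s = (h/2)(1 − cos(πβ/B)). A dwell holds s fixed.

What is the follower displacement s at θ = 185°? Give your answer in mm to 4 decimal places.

seg 1 [0°–34°] uniform, h=21: full span → s += 21 → s = 21.0000
seg 2 [34°–142.4°] uniform, h=26: full span → s += 26 → s = 47.0000
seg 3 [142.4°–182.7°] uniform, h=26: full span → s += 26 → s = 73.0000
seg 4 [182.7°–220.6°] cycloidal, h=24: θ=185° here. β=2.3, B=37.9. 24·(0.0607 − sin(2π·0.0607)/(2π)) = 0.0350 → s = 73.0350

73.0350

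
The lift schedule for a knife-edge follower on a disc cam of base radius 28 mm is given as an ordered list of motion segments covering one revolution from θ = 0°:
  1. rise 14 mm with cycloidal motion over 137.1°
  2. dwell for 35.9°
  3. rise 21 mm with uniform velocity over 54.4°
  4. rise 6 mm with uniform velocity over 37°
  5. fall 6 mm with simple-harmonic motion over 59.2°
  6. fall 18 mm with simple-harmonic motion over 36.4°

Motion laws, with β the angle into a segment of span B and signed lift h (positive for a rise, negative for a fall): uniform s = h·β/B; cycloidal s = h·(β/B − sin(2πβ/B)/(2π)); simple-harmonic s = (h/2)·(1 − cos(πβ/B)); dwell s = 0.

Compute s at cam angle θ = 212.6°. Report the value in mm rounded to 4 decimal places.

seg 1 [0°–137.1°] cycloidal, h=14: full span → s += 14 → s = 14.0000
seg 2 [137.1°–173°] dwell: s stays 14.0000
seg 3 [173°–227.4°] uniform, h=21: θ=212.6° here. β=39.6, B=54.4. 21·39.6/54.4 = 15.2868 → s = 29.2868

29.2868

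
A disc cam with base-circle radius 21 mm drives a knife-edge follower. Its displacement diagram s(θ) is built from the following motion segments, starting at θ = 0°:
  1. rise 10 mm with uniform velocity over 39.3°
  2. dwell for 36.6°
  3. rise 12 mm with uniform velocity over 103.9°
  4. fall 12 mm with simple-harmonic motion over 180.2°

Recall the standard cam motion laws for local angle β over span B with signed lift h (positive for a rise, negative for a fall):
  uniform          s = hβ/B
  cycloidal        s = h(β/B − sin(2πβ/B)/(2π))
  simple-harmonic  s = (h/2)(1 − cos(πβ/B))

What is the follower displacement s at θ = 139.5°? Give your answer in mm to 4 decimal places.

seg 1 [0°–39.3°] uniform, h=10: full span → s += 10 → s = 10.0000
seg 2 [39.3°–75.9°] dwell: s stays 10.0000
seg 3 [75.9°–179.8°] uniform, h=12: θ=139.5° here. β=63.6, B=103.9. 12·63.6/103.9 = 7.3455 → s = 17.3455

17.3455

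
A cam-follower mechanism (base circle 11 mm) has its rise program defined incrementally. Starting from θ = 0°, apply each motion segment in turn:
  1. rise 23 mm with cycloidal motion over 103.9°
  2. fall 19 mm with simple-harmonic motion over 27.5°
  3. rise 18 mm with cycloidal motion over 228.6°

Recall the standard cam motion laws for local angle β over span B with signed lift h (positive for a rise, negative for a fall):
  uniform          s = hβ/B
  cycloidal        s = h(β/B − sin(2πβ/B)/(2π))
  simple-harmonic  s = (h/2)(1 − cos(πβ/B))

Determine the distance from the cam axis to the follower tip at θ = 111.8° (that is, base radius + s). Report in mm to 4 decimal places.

seg 1 [0°–103.9°] cycloidal, h=23: full span → s += 23 → s = 23.0000
seg 2 [103.9°–131.4°] simple-harmonic, h=-19: θ=111.8° here. β=7.9, B=27.5. -19/2·(1 − cos(π·0.2873)) = -3.6133 → s = 19.3867
radial distance = base radius + s = 11 + 19.3867 = 30.3867

30.3867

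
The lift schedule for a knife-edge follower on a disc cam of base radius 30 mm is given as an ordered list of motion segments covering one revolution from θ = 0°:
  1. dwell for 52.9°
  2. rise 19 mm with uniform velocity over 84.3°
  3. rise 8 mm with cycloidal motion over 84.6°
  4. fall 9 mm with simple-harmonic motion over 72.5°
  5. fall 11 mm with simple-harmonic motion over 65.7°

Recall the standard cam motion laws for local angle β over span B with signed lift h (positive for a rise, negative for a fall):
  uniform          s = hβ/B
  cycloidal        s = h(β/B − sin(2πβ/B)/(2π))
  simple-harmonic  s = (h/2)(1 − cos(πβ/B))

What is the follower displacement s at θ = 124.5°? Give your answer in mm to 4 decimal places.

seg 1 [0°–52.9°] dwell: s stays 0.0000
seg 2 [52.9°–137.2°] uniform, h=19: θ=124.5° here. β=71.6, B=84.3. 19·71.6/84.3 = 16.1376 → s = 16.1376

16.1376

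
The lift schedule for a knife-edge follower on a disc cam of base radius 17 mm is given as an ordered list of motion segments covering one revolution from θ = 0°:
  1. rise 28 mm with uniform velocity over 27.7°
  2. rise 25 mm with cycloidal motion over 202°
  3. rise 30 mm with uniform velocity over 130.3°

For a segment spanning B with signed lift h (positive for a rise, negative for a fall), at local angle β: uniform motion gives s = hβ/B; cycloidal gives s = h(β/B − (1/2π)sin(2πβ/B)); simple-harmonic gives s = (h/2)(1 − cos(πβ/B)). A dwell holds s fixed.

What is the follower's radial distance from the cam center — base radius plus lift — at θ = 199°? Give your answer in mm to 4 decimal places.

seg 1 [0°–27.7°] uniform, h=28: full span → s += 28 → s = 28.0000
seg 2 [27.7°–229.7°] cycloidal, h=25: θ=199° here. β=171.3, B=202. 25·(0.8480 − sin(2π·0.8480)/(2π)) = 24.4483 → s = 52.4483
radial distance = base radius + s = 17 + 52.4483 = 69.4483

69.4483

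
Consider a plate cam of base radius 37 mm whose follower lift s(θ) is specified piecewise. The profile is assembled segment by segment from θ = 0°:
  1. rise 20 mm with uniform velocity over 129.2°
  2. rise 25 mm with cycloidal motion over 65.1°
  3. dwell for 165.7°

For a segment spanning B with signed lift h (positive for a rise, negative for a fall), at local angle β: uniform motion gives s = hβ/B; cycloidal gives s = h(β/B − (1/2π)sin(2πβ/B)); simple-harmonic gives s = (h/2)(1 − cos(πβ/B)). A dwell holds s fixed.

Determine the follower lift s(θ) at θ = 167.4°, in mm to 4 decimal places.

seg 1 [0°–129.2°] uniform, h=20: full span → s += 20 → s = 20.0000
seg 2 [129.2°–194.3°] cycloidal, h=25: θ=167.4° here. β=38.2, B=65.1. 25·(0.5868 − sin(2π·0.5868)/(2π)) = 16.7335 → s = 36.7335

36.7335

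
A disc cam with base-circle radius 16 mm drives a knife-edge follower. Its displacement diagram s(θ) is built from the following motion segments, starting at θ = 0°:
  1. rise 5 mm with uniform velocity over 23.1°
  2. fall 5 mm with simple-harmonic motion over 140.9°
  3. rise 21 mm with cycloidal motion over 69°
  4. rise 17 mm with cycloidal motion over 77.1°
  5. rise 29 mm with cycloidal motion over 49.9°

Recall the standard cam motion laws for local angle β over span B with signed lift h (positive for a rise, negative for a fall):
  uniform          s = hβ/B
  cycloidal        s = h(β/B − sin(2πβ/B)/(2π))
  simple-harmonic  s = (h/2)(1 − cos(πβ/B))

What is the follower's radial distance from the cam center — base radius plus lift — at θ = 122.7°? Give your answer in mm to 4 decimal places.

seg 1 [0°–23.1°] uniform, h=5: full span → s += 5 → s = 5.0000
seg 2 [23.1°–164°] simple-harmonic, h=-5: θ=122.7° here. β=99.6, B=140.9. -5/2·(1 − cos(π·0.7069)) = -4.0129 → s = 0.9871
radial distance = base radius + s = 16 + 0.9871 = 16.9871

16.9871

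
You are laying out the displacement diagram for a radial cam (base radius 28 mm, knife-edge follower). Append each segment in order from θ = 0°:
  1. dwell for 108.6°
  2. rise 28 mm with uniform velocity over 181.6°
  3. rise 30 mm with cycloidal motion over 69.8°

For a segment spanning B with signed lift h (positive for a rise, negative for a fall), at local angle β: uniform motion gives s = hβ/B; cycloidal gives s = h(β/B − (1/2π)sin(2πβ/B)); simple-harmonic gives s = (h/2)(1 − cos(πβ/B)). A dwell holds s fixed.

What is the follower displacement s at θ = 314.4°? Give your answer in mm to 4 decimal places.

seg 1 [0°–108.6°] dwell: s stays 0.0000
seg 2 [108.6°–290.2°] uniform, h=28: full span → s += 28 → s = 28.0000
seg 3 [290.2°–360°] cycloidal, h=30: θ=314.4° here. β=24.2, B=69.8. 30·(0.3467 − sin(2π·0.3467)/(2π)) = 6.4811 → s = 34.4811

34.4811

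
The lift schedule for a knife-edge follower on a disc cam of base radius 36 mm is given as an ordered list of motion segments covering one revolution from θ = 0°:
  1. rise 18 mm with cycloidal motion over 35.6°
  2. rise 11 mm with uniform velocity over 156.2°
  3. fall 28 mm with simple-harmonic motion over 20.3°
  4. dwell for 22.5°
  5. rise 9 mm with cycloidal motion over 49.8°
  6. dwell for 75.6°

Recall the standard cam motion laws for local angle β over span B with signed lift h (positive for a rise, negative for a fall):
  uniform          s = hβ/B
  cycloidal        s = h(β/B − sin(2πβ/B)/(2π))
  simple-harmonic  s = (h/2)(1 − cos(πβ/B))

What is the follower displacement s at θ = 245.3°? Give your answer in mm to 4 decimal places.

seg 1 [0°–35.6°] cycloidal, h=18: full span → s += 18 → s = 18.0000
seg 2 [35.6°–191.8°] uniform, h=11: full span → s += 11 → s = 29.0000
seg 3 [191.8°–212.1°] simple-harmonic, h=-28: full span → s += -28 → s = 1.0000
seg 4 [212.1°–234.6°] dwell: s stays 1.0000
seg 5 [234.6°–284.4°] cycloidal, h=9: θ=245.3° here. β=10.7, B=49.8. 9·(0.2149 − sin(2π·0.2149)/(2π)) = 0.5361 → s = 1.5361

1.5361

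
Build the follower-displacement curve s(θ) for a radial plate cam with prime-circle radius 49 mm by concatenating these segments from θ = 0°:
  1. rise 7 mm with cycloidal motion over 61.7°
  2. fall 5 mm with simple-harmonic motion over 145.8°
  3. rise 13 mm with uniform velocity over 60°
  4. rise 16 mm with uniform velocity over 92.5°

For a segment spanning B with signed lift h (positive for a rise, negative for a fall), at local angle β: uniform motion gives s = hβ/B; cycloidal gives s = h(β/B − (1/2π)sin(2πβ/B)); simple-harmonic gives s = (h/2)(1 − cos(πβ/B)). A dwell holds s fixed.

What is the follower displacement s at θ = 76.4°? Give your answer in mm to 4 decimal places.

seg 1 [0°–61.7°] cycloidal, h=7: full span → s += 7 → s = 7.0000
seg 2 [61.7°–207.5°] simple-harmonic, h=-5: θ=76.4° here. β=14.7, B=145.8. -5/2·(1 − cos(π·0.1008)) = -0.1244 → s = 6.8756

6.8756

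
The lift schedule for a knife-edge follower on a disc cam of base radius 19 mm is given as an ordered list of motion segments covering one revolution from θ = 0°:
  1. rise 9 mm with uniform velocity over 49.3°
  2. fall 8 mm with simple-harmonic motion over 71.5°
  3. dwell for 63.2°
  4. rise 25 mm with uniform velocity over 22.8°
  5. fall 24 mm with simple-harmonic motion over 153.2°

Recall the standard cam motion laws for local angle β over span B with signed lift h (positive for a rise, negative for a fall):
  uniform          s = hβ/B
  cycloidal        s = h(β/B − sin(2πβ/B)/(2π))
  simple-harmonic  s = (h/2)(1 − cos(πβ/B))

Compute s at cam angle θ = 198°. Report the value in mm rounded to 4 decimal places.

seg 1 [0°–49.3°] uniform, h=9: full span → s += 9 → s = 9.0000
seg 2 [49.3°–120.8°] simple-harmonic, h=-8: full span → s += -8 → s = 1.0000
seg 3 [120.8°–184°] dwell: s stays 1.0000
seg 4 [184°–206.8°] uniform, h=25: θ=198° here. β=14, B=22.8. 25·14/22.8 = 15.3509 → s = 16.3509

16.3509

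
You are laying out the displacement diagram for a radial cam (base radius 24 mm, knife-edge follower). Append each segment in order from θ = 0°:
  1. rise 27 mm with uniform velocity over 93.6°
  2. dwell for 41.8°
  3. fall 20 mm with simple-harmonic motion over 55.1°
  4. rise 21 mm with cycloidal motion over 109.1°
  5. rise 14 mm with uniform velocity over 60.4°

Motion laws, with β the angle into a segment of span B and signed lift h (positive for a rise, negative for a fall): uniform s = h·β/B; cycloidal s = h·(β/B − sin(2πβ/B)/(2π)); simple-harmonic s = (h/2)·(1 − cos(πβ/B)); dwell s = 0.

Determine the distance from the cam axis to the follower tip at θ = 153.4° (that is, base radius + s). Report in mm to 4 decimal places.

seg 1 [0°–93.6°] uniform, h=27: full span → s += 27 → s = 27.0000
seg 2 [93.6°–135.4°] dwell: s stays 27.0000
seg 3 [135.4°–190.5°] simple-harmonic, h=-20: θ=153.4° here. β=18, B=55.1. -20/2·(1 − cos(π·0.3267)) = -4.8201 → s = 22.1799
radial distance = base radius + s = 24 + 22.1799 = 46.1799

46.1799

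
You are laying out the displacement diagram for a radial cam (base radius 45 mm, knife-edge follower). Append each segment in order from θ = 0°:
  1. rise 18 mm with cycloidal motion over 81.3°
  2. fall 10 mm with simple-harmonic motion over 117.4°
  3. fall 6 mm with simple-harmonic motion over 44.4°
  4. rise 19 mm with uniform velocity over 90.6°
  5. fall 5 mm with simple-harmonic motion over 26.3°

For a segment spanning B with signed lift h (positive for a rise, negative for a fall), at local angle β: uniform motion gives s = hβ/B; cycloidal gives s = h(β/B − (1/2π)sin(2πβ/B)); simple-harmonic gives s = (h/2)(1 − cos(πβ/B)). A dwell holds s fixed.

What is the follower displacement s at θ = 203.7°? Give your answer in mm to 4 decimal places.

seg 1 [0°–81.3°] cycloidal, h=18: full span → s += 18 → s = 18.0000
seg 2 [81.3°–198.7°] simple-harmonic, h=-10: full span → s += -10 → s = 8.0000
seg 3 [198.7°–243.1°] simple-harmonic, h=-6: θ=203.7° here. β=5, B=44.4. -6/2·(1 − cos(π·0.1126)) = -0.1858 → s = 7.8142

7.8142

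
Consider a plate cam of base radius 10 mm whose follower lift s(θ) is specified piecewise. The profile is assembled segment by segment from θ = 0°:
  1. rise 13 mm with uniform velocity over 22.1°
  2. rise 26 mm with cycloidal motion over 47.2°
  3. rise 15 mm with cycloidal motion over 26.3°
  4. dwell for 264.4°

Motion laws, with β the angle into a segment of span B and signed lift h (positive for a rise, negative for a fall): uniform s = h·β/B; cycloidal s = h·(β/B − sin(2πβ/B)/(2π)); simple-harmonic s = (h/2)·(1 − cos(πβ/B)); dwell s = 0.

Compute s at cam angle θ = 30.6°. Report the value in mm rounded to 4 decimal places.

seg 1 [0°–22.1°] uniform, h=13: full span → s += 13 → s = 13.0000
seg 2 [22.1°–69.3°] cycloidal, h=26: θ=30.6° here. β=8.5, B=47.2. 26·(0.1801 − sin(2π·0.1801)/(2π)) = 0.9371 → s = 13.9371

13.9371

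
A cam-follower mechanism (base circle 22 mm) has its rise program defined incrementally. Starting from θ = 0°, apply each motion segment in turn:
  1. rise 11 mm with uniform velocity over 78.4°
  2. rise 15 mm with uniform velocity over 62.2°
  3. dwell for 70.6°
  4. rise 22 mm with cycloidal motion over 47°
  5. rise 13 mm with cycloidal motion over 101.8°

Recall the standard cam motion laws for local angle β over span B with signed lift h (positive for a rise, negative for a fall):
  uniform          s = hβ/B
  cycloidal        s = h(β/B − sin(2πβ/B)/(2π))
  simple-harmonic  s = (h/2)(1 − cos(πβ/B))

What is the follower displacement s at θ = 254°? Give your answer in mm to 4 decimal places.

seg 1 [0°–78.4°] uniform, h=11: full span → s += 11 → s = 11.0000
seg 2 [78.4°–140.6°] uniform, h=15: full span → s += 15 → s = 26.0000
seg 3 [140.6°–211.2°] dwell: s stays 26.0000
seg 4 [211.2°–258.2°] cycloidal, h=22: θ=254° here. β=42.8, B=47. 22·(0.9106 − sin(2π·0.9106)/(2π)) = 21.8983 → s = 47.8983

47.8983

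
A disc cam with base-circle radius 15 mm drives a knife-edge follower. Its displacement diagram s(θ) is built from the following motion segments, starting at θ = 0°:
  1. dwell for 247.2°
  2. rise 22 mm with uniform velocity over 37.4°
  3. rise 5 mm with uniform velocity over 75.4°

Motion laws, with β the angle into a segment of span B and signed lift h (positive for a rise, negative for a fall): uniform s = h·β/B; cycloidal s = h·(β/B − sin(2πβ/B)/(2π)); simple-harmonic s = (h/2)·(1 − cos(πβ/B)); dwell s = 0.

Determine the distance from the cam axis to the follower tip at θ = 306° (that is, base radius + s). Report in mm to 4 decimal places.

seg 1 [0°–247.2°] dwell: s stays 0.0000
seg 2 [247.2°–284.6°] uniform, h=22: full span → s += 22 → s = 22.0000
seg 3 [284.6°–360°] uniform, h=5: θ=306° here. β=21.4, B=75.4. 5·21.4/75.4 = 1.4191 → s = 23.4191
radial distance = base radius + s = 15 + 23.4191 = 38.4191

38.4191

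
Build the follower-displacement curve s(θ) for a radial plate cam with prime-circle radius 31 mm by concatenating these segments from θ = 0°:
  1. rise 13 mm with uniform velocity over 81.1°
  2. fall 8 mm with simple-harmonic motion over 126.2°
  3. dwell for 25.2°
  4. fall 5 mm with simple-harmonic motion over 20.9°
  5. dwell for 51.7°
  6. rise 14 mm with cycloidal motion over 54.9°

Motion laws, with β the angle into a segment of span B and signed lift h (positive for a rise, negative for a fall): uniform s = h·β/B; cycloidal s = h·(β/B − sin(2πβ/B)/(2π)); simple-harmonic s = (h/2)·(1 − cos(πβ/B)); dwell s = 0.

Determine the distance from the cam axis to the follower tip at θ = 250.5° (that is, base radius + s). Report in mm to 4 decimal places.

seg 1 [0°–81.1°] uniform, h=13: full span → s += 13 → s = 13.0000
seg 2 [81.1°–207.3°] simple-harmonic, h=-8: full span → s += -8 → s = 5.0000
seg 3 [207.3°–232.5°] dwell: s stays 5.0000
seg 4 [232.5°–253.4°] simple-harmonic, h=-5: θ=250.5° here. β=18, B=20.9. -5/2·(1 − cos(π·0.8612)) = -4.7662 → s = 0.2338
radial distance = base radius + s = 31 + 0.2338 = 31.2338

31.2338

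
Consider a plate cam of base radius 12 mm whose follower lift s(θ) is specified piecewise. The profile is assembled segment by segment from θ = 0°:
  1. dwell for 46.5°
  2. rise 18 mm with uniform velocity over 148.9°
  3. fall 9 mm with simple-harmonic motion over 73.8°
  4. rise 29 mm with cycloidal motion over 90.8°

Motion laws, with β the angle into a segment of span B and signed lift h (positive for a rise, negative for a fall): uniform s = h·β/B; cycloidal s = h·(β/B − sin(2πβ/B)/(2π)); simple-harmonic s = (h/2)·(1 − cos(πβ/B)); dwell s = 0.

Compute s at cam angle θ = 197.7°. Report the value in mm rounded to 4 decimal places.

seg 1 [0°–46.5°] dwell: s stays 0.0000
seg 2 [46.5°–195.4°] uniform, h=18: full span → s += 18 → s = 18.0000
seg 3 [195.4°–269.2°] simple-harmonic, h=-9: θ=197.7° here. β=2.3, B=73.8. -9/2·(1 − cos(π·0.0312)) = -0.0216 → s = 17.9784

17.9784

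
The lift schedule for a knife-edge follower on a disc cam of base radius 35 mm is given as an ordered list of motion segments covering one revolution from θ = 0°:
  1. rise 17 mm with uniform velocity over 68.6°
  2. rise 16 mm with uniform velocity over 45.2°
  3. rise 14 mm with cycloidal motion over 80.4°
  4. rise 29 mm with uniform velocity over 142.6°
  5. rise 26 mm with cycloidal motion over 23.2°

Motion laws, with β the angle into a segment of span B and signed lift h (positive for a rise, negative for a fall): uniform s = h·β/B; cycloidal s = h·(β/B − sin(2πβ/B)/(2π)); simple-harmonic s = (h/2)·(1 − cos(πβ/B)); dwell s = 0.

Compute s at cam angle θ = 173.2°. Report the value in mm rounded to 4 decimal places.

seg 1 [0°–68.6°] uniform, h=17: full span → s += 17 → s = 17.0000
seg 2 [68.6°–113.8°] uniform, h=16: full span → s += 16 → s = 33.0000
seg 3 [113.8°–194.2°] cycloidal, h=14: θ=173.2° here. β=59.4, B=80.4. 14·(0.7388 − sin(2π·0.7388)/(2π)) = 12.5659 → s = 45.5659

45.5659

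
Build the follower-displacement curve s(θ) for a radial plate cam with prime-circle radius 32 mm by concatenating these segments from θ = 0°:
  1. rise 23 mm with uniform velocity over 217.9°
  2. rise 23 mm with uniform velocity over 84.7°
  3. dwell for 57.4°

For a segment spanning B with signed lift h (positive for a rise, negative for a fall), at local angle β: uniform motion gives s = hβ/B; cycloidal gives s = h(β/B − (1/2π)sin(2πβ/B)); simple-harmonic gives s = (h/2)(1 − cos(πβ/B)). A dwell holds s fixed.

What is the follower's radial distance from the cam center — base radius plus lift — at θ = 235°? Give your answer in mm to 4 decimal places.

seg 1 [0°–217.9°] uniform, h=23: full span → s += 23 → s = 23.0000
seg 2 [217.9°–302.6°] uniform, h=23: θ=235° here. β=17.1, B=84.7. 23·17.1/84.7 = 4.6434 → s = 27.6434
radial distance = base radius + s = 32 + 27.6434 = 59.6434

59.6434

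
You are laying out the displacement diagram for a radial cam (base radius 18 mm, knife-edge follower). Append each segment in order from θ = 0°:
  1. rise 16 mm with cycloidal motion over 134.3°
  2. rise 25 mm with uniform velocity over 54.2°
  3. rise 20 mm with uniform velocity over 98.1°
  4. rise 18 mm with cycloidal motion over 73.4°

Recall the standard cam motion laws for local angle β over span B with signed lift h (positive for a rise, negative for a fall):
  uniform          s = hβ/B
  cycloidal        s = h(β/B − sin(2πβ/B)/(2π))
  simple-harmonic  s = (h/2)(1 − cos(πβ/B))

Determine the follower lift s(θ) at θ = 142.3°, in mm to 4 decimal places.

seg 1 [0°–134.3°] cycloidal, h=16: full span → s += 16 → s = 16.0000
seg 2 [134.3°–188.5°] uniform, h=25: θ=142.3° here. β=8, B=54.2. 25·8/54.2 = 3.6900 → s = 19.6900

19.6900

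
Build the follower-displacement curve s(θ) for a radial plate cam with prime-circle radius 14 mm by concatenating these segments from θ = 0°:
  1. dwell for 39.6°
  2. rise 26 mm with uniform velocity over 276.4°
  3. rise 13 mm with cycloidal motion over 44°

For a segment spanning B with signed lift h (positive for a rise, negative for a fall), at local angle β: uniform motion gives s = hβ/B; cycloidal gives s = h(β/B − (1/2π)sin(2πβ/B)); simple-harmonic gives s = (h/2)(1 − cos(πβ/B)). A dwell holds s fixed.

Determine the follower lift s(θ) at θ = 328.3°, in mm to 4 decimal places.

seg 1 [0°–39.6°] dwell: s stays 0.0000
seg 2 [39.6°–316°] uniform, h=26: full span → s += 26 → s = 26.0000
seg 3 [316°–360°] cycloidal, h=13: θ=328.3° here. β=12.3, B=44. 13·(0.2795 − sin(2π·0.2795)/(2π)) = 1.6006 → s = 27.6006

27.6006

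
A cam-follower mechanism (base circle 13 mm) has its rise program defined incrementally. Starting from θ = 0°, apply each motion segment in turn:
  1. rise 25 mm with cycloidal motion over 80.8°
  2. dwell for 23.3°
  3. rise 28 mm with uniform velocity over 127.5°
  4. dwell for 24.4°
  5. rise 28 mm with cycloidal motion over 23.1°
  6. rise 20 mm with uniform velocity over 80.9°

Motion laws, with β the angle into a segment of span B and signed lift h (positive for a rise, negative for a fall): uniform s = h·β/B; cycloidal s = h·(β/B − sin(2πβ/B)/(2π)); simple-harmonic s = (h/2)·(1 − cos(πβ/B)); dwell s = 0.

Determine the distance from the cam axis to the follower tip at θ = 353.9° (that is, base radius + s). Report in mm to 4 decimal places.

seg 1 [0°–80.8°] cycloidal, h=25: full span → s += 25 → s = 25.0000
seg 2 [80.8°–104.1°] dwell: s stays 25.0000
seg 3 [104.1°–231.6°] uniform, h=28: full span → s += 28 → s = 53.0000
seg 4 [231.6°–256°] dwell: s stays 53.0000
seg 5 [256°–279.1°] cycloidal, h=28: full span → s += 28 → s = 81.0000
seg 6 [279.1°–360°] uniform, h=20: θ=353.9° here. β=74.8, B=80.9. 20·74.8/80.9 = 18.4920 → s = 99.4920
radial distance = base radius + s = 13 + 99.4920 = 112.4920

112.4920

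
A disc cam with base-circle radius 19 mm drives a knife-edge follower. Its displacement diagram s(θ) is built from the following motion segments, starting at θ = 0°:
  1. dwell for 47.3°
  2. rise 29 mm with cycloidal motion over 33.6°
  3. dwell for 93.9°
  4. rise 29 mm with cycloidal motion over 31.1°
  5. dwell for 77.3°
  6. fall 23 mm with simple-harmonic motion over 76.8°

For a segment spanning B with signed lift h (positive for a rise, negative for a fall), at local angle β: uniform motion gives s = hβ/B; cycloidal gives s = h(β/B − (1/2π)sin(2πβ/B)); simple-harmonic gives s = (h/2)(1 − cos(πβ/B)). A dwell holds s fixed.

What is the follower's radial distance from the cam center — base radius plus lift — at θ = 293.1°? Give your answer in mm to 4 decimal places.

seg 1 [0°–47.3°] dwell: s stays 0.0000
seg 2 [47.3°–80.9°] cycloidal, h=29: full span → s += 29 → s = 29.0000
seg 3 [80.9°–174.8°] dwell: s stays 29.0000
seg 4 [174.8°–205.9°] cycloidal, h=29: full span → s += 29 → s = 58.0000
seg 5 [205.9°–283.2°] dwell: s stays 58.0000
seg 6 [283.2°–360°] simple-harmonic, h=-23: θ=293.1° here. β=9.9, B=76.8. -23/2·(1 − cos(π·0.1289)) = -0.9302 → s = 57.0698
radial distance = base radius + s = 19 + 57.0698 = 76.0698

76.0698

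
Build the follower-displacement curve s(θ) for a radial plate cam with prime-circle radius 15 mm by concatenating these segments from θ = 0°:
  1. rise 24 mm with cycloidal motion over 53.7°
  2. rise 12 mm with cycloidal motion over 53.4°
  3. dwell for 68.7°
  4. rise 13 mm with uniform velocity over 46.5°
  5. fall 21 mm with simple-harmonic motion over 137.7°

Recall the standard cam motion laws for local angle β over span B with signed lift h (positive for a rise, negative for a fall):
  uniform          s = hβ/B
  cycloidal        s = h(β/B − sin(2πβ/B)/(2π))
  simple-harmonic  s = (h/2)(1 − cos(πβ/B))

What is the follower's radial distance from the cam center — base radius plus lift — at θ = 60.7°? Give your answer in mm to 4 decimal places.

seg 1 [0°–53.7°] cycloidal, h=24: full span → s += 24 → s = 24.0000
seg 2 [53.7°–107.1°] cycloidal, h=12: θ=60.7° here. β=7, B=53.4. 12·(0.1311 − sin(2π·0.1311)/(2π)) = 0.1719 → s = 24.1719
radial distance = base radius + s = 15 + 24.1719 = 39.1719

39.1719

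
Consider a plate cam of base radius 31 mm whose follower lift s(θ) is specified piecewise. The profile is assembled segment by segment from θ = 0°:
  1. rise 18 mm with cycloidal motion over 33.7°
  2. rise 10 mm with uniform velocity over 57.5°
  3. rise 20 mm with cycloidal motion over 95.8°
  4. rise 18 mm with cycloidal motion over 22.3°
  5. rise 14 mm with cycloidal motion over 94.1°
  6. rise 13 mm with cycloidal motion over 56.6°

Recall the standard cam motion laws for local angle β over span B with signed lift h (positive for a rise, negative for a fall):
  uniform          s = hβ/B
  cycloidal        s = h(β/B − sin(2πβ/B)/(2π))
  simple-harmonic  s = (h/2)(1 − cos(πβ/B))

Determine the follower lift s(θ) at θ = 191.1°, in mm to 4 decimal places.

seg 1 [0°–33.7°] cycloidal, h=18: full span → s += 18 → s = 18.0000
seg 2 [33.7°–91.2°] uniform, h=10: full span → s += 10 → s = 28.0000
seg 3 [91.2°–187°] cycloidal, h=20: full span → s += 20 → s = 48.0000
seg 4 [187°–209.3°] cycloidal, h=18: θ=191.1° here. β=4.1, B=22.3. 18·(0.1839 − sin(2π·0.1839)/(2π)) = 0.6885 → s = 48.6885

48.6885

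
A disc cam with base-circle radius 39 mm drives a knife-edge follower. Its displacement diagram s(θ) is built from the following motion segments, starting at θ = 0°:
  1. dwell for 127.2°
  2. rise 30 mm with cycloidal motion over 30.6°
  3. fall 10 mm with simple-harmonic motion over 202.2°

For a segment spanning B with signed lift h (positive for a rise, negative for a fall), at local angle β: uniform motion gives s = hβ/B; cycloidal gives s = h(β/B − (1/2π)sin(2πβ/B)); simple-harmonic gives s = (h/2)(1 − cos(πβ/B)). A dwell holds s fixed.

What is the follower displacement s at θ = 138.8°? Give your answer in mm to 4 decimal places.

seg 1 [0°–127.2°] dwell: s stays 0.0000
seg 2 [127.2°–157.8°] cycloidal, h=30: θ=138.8° here. β=11.6, B=30.6. 30·(0.3791 − sin(2π·0.3791)/(2π)) = 8.0841 → s = 8.0841

8.0841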